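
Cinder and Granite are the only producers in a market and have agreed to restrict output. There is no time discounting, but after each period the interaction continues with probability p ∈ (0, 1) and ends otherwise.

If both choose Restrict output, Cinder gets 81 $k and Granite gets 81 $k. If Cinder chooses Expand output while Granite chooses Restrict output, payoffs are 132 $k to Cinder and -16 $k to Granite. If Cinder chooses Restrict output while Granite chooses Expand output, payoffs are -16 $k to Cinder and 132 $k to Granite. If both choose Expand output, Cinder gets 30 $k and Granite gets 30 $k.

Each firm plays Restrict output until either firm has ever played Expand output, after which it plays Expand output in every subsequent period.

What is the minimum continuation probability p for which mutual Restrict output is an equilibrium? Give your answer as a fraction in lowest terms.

Expected cooperation value is 81 + p·81 + p²·81 + … = 81/(1−p); deviation gives 132 + p·30/(1−p).
81 ≥ 132(1−p) + 30p ⇒ 102p ≥ 51 ⇒ p ≥ 51/102 = 1/2.

1/2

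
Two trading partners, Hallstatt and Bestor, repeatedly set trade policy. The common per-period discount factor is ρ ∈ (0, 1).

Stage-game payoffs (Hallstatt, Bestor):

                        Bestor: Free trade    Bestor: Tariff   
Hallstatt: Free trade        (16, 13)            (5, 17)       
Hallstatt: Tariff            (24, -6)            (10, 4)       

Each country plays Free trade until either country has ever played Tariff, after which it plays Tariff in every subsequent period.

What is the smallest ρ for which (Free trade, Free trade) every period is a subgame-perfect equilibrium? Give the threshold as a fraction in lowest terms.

4/7

Hallstatt's threshold: (24−16)/(24−10) = 4/7.
Bestor's threshold: (17−13)/(17−4) = 4/13.
4/7 > 4/13, so Hallstatt binds and ρ* = 4/7.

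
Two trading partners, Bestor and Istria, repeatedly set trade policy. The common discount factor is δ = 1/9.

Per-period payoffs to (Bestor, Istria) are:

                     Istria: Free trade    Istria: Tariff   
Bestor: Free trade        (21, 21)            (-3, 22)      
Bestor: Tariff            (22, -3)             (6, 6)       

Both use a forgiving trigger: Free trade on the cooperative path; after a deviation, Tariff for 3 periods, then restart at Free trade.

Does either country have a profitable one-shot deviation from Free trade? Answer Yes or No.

IC: δ+…+δ^3 ≥ (22−21)/(21−6) = 1/15.
At δ = 1/9: partial sum = 0.1248 ≥ 0.0667. Cooperation sustainable.

No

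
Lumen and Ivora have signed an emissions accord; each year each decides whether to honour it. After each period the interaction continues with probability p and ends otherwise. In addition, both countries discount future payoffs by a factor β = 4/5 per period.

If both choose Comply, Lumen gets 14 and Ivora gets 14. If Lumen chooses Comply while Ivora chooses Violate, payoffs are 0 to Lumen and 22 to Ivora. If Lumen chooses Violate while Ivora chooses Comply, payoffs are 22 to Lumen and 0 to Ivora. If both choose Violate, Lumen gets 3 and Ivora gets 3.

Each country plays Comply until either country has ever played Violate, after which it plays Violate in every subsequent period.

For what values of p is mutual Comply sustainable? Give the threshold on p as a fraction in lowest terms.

Expected continuation weight on next period's payoff is β·p = 4/5·p, which plays the role of the discount factor.
Cooperation requires 4/5·p ≥ (22−14)/(22−3) = 8/19, hence p ≥ 10/19.

10/19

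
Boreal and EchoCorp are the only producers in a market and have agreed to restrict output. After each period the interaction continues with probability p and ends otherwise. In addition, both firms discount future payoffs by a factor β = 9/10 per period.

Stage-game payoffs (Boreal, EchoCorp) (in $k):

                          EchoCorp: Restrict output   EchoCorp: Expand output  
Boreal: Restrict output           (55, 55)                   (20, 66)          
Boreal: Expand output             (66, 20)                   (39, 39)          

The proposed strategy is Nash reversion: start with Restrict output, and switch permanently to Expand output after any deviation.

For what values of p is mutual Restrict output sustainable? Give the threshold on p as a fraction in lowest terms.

110/243

With continuation probability p and discount β, the effective per-period discount factor is βp.
Grim-trigger IC: βp ≥ (66−55)/(66−39) = 11/27.
So p ≥ (11/27)/(9/10) = 110/243.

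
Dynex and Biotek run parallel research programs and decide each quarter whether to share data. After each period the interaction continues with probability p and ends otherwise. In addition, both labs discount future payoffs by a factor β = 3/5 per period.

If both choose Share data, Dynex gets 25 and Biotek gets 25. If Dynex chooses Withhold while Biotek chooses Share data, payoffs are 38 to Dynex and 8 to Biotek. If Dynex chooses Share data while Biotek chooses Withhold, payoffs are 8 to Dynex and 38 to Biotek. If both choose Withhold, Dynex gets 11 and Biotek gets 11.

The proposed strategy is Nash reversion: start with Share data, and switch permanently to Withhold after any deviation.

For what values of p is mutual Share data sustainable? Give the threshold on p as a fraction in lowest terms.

65/81

With continuation probability p and discount β, the effective per-period discount factor is βp.
Grim-trigger IC: βp ≥ (38−25)/(38−11) = 13/27.
So p ≥ (13/27)/(3/5) = 65/81.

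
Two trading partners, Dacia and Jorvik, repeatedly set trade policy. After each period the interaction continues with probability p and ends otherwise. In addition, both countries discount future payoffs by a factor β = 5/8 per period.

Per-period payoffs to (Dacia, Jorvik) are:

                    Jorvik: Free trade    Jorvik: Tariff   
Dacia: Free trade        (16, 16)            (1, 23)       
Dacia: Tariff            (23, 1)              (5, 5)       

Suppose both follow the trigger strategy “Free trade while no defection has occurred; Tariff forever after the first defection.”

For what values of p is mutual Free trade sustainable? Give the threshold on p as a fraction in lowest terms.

Expected continuation weight on next period's payoff is β·p = 5/8·p, which plays the role of the discount factor.
Cooperation requires 5/8·p ≥ (23−16)/(23−5) = 7/18, hence p ≥ 28/45.

28/45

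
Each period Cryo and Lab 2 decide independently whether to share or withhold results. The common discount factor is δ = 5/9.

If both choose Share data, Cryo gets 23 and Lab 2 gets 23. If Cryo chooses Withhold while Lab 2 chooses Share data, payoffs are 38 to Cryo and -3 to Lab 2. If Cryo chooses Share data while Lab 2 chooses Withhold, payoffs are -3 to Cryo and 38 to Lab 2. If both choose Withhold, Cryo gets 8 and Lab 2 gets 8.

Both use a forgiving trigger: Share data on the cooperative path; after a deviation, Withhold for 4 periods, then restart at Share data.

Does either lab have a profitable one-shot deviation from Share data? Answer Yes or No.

No

IC: δ+…+δ^4 ≥ (38−23)/(23−8) = 1.
At δ = 5/9: partial sum = 1.1309 ≥ 1.0000. Cooperation sustainable.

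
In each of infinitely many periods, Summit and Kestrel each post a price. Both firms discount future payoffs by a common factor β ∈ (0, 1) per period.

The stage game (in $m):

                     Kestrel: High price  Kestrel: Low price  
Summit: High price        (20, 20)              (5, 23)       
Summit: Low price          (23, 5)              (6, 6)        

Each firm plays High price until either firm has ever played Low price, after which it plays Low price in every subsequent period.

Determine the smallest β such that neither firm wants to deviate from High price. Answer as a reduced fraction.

Cooperation forever yields 20 each period: 20/(1−β).
Deviating yields 23 once, then 6 forever: 23 + 6β/(1−β).
No profitable deviation requires 20/(1−β) ≥ 23 + 6β/(1−β).
Multiplying by (1−β): 20 ≥ 23(1−β) + 6β = 23 − 17β.
So 17β ≥ 3, i.e. β ≥ 3/17.

3/17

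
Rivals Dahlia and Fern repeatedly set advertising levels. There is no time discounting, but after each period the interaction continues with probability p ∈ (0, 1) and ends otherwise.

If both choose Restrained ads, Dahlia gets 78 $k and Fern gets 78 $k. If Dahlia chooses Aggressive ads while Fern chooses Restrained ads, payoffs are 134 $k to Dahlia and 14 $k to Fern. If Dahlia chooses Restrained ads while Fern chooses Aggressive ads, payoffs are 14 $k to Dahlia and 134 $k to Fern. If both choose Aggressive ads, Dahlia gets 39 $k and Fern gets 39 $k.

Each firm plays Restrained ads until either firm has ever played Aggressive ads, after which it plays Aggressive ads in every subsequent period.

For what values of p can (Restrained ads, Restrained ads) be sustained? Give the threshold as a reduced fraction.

Expected cooperation value is 78 + p·78 + p²·78 + … = 78/(1−p); deviation gives 134 + p·39/(1−p).
78 ≥ 134(1−p) + 39p ⇒ 95p ≥ 56 ⇒ p ≥ 56/95.

56/95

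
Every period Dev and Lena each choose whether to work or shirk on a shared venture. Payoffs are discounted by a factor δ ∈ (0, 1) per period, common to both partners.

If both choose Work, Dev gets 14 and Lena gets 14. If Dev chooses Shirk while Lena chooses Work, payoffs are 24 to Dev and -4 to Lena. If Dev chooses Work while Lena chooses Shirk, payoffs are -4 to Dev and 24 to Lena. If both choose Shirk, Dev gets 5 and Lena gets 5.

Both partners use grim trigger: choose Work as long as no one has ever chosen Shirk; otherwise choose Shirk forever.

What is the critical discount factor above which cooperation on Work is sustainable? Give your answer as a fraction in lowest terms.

10/19

Under grim trigger the critical discount factor is (T−C)/(T−P) with T = 24, C = 14, P = 5.
δ* = (24−14)/(24−5) = 10/19.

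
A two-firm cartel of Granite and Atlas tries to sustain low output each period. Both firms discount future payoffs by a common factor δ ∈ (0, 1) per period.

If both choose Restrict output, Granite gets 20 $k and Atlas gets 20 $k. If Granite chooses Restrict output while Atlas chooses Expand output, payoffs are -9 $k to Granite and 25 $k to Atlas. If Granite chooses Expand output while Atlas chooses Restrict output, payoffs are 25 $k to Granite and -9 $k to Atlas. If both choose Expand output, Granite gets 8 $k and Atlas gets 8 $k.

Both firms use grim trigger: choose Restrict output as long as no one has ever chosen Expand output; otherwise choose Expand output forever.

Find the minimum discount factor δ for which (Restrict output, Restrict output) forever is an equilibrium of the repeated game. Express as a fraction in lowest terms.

5/17

Cooperation forever yields 20 each period: 20/(1−δ).
Deviating yields 25 once, then 8 forever: 25 + 8δ/(1−δ).
No profitable deviation requires 20/(1−δ) ≥ 25 + 8δ/(1−δ).
Multiplying by (1−δ): 20 ≥ 25(1−δ) + 8δ = 25 − 17δ.
So 17δ ≥ 5, i.e. δ ≥ 5/17.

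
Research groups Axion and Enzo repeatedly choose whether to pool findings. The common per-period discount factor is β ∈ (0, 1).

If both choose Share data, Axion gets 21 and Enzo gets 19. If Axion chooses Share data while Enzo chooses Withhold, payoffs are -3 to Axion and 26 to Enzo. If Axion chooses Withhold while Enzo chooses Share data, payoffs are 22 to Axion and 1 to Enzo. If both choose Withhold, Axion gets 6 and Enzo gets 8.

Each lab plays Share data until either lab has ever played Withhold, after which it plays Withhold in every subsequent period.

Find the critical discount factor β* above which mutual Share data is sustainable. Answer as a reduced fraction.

7/18

Axion: cooperation gives 21 each period; deviation gives 22 once then 6 forever.
  21/(1−β) ≥ 22 + 6β/(1−β) ⇒ β ≥ 1/16.
Enzo: cooperation gives 19 each period; deviation gives 26 once then 8 forever.
  β ≥ 7/18.
Both must hold, so the binding constraint is Enzo's: β ≥ 7/18.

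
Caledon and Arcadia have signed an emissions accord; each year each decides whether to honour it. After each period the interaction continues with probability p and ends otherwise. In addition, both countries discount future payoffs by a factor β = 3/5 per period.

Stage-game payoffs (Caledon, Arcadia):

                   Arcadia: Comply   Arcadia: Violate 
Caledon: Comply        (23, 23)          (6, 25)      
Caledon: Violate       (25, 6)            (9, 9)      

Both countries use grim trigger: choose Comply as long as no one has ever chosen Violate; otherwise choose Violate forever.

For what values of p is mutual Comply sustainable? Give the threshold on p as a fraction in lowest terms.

With continuation probability p and discount β, the effective per-period discount factor is βp.
Grim-trigger IC: βp ≥ (25−23)/(25−9) = 1/8.
So p ≥ (1/8)/(3/5) = 5/24.

5/24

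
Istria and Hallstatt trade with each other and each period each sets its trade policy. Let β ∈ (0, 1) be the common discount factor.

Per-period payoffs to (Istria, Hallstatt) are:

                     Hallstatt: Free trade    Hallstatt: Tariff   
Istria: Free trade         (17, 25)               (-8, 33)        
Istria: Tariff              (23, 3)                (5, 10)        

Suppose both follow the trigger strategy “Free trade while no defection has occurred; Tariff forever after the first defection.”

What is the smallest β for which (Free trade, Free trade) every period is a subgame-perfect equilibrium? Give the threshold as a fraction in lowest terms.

8/23

Istria's threshold: (23−17)/(23−5) = 1/3.
Hallstatt's threshold: (33−25)/(33−10) = 8/23.
1/3 < 8/23, so Hallstatt binds and β* = 8/23.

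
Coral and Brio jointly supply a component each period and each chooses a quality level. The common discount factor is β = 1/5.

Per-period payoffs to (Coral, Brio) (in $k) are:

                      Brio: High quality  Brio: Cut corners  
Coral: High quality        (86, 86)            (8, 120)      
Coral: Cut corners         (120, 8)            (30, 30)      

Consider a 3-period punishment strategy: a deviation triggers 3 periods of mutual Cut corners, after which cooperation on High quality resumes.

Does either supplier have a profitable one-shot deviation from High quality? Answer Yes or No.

Yes

A one-shot deviation gives 120 now, then 30 for 3 periods, then back to 86.
Gain from deviating: (120−86) today; loss: (86−30) in each of the next 3 periods.
No-deviation condition: (86−30)(β+…+β^3) ≥ 120−86, i.e. β+…+β^3 ≥ 17/28.
At β = 1/5: β+…+β^3 = 0.2480 < 0.6071.
So cooperation is not sustainable.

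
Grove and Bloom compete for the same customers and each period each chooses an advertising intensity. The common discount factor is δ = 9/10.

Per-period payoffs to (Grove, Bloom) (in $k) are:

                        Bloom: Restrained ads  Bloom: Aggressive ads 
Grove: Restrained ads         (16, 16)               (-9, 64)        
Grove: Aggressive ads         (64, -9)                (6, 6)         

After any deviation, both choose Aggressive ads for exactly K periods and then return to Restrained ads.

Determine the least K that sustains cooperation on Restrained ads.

Need Σ_{k=1}^{K} δ^k ≥ (64−16)/(16−6) = 4.8000 at δ = 9/10.
At K = 7 the sum is 4.6953 < 4.8000; at K = 8 it is 5.1258 ≥ 4.8000.
So the minimum punishment length is K = 8.

8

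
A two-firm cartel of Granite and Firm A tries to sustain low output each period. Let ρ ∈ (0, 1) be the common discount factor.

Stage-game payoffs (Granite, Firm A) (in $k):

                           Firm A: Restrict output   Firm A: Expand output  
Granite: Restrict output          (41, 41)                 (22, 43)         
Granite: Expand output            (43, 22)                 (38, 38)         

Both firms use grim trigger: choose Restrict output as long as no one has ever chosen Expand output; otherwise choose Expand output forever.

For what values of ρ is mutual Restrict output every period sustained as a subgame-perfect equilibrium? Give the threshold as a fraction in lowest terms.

Cooperation forever yields 41 each period: 41/(1−ρ).
Deviating yields 43 once, then 38 forever: 43 + 38ρ/(1−ρ).
No profitable deviation requires 41/(1−ρ) ≥ 43 + 38ρ/(1−ρ).
Multiplying by (1−ρ): 41 ≥ 43(1−ρ) + 38ρ = 43 − 5ρ.
So 5ρ ≥ 2, i.e. ρ ≥ 2/5.

2/5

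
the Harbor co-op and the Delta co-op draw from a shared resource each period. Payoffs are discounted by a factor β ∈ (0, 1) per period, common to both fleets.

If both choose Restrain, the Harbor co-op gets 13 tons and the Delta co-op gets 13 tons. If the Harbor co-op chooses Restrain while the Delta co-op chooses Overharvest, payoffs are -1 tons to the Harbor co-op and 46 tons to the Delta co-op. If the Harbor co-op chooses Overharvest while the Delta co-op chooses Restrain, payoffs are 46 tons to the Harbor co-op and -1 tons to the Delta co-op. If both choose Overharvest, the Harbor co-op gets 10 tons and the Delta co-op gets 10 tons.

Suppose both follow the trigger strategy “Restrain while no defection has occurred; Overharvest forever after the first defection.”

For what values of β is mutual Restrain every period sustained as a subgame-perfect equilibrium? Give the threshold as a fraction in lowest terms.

Cooperation forever yields 13 each period: 13/(1−β).
Deviating yields 46 once, then 10 forever: 46 + 10β/(1−β).
No profitable deviation requires 13/(1−β) ≥ 46 + 10β/(1−β).
Multiplying by (1−β): 13 ≥ 46(1−β) + 10β = 46 − 36β.
So 36β ≥ 33, i.e. β ≥ 33/36 = 11/12.

11/12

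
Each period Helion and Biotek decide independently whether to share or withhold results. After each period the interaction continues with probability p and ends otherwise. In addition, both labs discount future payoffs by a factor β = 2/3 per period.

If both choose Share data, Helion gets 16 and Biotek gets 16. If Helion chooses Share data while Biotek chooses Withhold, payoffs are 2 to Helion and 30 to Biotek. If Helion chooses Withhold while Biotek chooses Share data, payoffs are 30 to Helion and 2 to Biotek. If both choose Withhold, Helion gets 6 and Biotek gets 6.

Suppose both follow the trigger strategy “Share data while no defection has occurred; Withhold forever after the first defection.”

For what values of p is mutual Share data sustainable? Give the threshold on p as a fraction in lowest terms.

7/8

With continuation probability p and discount β, the effective per-period discount factor is βp.
Grim-trigger IC: βp ≥ (30−16)/(30−6) = 7/12.
So p ≥ (7/12)/(2/3) = 7/8.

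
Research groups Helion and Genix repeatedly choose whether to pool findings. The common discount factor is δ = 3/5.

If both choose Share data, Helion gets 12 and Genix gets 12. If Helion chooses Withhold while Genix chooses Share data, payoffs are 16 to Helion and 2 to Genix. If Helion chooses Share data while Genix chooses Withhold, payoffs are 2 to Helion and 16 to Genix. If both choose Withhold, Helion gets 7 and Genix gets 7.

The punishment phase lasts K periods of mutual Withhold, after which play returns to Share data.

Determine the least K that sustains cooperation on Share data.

2

Need Σ_{k=1}^{K} δ^k ≥ (16−12)/(12−7) = 0.8000 at δ = 3/5.
At K = 1 the sum is 0.6000 < 0.8000; at K = 2 it is 0.9600 ≥ 0.8000.
So the minimum punishment length is K = 2.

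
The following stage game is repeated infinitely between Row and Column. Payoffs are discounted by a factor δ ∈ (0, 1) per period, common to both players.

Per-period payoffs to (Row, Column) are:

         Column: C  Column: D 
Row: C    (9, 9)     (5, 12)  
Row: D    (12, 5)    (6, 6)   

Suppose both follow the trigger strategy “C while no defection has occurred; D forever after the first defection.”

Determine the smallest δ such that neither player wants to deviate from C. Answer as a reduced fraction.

1/2

Cooperation forever yields 9 each period: 9/(1−δ).
Deviating yields 12 once, then 6 forever: 12 + 6δ/(1−δ).
No profitable deviation requires 9/(1−δ) ≥ 12 + 6δ/(1−δ).
Multiplying by (1−δ): 9 ≥ 12(1−δ) + 6δ = 12 − 6δ.
So 6δ ≥ 3, i.e. δ ≥ 3/6 = 1/2.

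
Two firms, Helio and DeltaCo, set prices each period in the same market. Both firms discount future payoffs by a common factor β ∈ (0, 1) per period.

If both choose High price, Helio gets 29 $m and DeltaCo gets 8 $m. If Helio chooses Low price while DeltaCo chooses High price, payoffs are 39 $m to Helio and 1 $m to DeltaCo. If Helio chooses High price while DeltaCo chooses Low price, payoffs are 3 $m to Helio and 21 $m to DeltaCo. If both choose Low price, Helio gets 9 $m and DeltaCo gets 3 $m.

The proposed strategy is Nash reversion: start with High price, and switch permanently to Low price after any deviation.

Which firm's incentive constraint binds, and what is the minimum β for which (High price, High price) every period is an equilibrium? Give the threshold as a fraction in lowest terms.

Helio: cooperation gives 29 each period; deviation gives 39 once then 9 forever.
  29/(1−β) ≥ 39 + 9β/(1−β) ⇒ β ≥ 10/30 = 1/3.
DeltaCo: cooperation gives 8 each period; deviation gives 21 once then 3 forever.
  β ≥ 13/18.
Both must hold, so the binding constraint is DeltaCo's: β ≥ 13/18.

DeltaCo; β ≥ 13/18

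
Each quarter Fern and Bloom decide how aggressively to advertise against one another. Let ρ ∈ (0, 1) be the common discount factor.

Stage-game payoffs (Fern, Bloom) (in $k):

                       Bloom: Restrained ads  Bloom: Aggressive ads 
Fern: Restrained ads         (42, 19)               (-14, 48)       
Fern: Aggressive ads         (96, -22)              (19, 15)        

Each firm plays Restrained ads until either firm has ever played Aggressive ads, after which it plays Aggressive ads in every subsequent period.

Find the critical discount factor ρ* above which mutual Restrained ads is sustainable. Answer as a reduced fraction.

29/33

For Fern: deviation gain 96−42 = 54, per-period punishment loss 42−19 = 23. IC gives ρ ≥ 54/77.
For Bloom: gain 29, loss 4 per period, so ρ ≥ 29/33.
The tighter constraint is Bloom's, so cooperation needs ρ ≥ 29/33.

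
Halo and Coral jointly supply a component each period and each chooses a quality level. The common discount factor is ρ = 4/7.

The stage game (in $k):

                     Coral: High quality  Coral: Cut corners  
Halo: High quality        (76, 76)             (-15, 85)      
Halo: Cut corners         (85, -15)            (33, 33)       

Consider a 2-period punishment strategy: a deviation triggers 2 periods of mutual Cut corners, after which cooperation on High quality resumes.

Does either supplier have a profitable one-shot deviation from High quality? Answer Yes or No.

No

Comparing payoff streams over the 3 periods until play realigns: cooperate → 76(1+ρ+…+ρ^2); deviate → 85 + 33(ρ+…+ρ^2).
Cooperation is sustained iff (76−33)(ρ+…+ρ^2) ≥ 85−76.
ρ+…+ρ^2 = 4/7·(1−(4/7)^2)/(1−4/7) = 0.8980, and (85−76)/(76−33) = 0.2093.
0.8980 ≥ 0.2093, so cooperation is sustainable.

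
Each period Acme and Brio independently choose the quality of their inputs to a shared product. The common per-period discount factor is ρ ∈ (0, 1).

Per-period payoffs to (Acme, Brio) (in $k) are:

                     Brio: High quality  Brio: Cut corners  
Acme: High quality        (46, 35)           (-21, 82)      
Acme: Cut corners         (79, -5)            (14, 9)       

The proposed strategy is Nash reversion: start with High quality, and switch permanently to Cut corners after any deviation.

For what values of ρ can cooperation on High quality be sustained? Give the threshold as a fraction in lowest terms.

Acme's threshold: (79−46)/(79−14) = 33/65.
Brio's threshold: (82−35)/(82−9) = 47/73.
33/65 < 47/73, so Brio binds and ρ* = 47/73.

47/73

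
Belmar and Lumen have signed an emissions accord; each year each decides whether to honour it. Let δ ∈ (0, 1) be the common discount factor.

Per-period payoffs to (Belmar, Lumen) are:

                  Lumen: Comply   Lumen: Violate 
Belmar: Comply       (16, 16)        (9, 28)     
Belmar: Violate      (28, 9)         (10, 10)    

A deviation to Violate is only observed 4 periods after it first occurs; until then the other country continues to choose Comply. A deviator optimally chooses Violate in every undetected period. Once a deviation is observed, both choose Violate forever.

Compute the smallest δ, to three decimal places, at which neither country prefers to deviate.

The best deviation is to choose Violate for all 4 undetected periods, earning 28 each, then 10 forever once detected.
Deviation value: 28(1−δ^4)/(1−δ) + 10δ^4/(1−δ); cooperation value: 16/(1−δ).
IC: 16 ≥ 28(1−δ^4) + 10δ^4 = 28 − 18δ^4.
So δ^4 ≥ 12/18 = 2/3, giving δ ≥ (2/3)^(1/4) ≈ 0.904.

0.904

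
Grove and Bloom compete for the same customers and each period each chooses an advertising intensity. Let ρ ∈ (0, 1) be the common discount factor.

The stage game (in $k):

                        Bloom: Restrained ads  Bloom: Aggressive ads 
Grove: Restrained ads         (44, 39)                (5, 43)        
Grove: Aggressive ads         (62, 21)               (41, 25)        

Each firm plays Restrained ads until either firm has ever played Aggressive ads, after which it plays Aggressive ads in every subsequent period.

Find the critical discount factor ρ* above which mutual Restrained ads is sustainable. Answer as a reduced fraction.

Grove's threshold: (62−44)/(62−41) = 6/7.
Bloom's threshold: (43−39)/(43−25) = 2/9.
6/7 > 2/9, so Grove binds and ρ* = 6/7.

6/7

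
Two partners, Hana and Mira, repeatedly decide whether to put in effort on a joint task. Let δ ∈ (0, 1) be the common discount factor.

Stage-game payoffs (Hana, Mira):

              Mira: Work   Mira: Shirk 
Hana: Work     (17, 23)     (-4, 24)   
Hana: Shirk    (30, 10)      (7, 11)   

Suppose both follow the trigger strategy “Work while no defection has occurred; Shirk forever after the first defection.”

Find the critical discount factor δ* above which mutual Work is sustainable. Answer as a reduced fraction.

13/23

Hana's threshold: (30−17)/(30−7) = 13/23.
Mira's threshold: (24−23)/(24−11) = 1/13.
13/23 > 1/13, so Hana binds and δ* = 13/23.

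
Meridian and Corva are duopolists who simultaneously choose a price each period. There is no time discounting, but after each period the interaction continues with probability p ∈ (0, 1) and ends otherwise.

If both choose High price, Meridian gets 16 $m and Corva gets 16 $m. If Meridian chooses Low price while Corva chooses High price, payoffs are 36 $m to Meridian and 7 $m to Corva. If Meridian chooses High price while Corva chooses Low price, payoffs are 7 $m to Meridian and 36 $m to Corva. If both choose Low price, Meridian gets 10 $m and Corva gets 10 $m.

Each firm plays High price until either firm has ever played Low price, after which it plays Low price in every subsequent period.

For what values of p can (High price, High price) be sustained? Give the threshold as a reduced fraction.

10/13

With no time discounting, the continuation probability p plays the role of the discount factor.
Grim-trigger IC: 16/(1−p) ≥ 36 + 10p/(1−p) ⇒ p ≥ (36−16)/(36−10) = 10/13.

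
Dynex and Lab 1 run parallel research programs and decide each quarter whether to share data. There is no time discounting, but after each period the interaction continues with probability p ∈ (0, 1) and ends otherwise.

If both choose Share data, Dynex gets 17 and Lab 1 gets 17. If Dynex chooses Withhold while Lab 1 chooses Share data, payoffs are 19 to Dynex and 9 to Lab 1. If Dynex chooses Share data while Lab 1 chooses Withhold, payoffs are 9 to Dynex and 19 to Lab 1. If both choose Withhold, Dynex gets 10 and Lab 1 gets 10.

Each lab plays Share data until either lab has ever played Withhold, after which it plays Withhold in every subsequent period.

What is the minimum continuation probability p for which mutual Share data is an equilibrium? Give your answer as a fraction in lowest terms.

With no time discounting, the continuation probability p plays the role of the discount factor.
Grim-trigger IC: 17/(1−p) ≥ 19 + 10p/(1−p) ⇒ p ≥ (19−17)/(19−10) = 2/9.

2/9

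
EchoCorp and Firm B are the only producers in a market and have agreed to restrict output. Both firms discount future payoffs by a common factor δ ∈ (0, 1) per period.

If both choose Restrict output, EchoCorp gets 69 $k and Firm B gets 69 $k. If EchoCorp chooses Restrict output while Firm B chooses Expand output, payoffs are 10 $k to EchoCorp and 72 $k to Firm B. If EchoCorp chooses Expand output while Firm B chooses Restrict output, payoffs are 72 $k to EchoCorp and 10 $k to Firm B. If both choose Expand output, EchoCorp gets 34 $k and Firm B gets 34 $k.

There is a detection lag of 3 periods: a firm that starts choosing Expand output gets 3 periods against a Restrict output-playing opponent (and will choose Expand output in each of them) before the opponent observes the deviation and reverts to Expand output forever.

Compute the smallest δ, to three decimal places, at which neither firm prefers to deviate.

0.429

A deviator earns 72 for 3 periods, then 34 forever; cooperating earns 69 forever. Multiplying the IC by (1−δ):
69 ≥ 72(1−δ^3) + 34δ^3, so 38·δ^3 ≥ 3 and δ^3 ≥ 3/38.
δ ≥ (3/38)^(1/3) ≈ 0.429.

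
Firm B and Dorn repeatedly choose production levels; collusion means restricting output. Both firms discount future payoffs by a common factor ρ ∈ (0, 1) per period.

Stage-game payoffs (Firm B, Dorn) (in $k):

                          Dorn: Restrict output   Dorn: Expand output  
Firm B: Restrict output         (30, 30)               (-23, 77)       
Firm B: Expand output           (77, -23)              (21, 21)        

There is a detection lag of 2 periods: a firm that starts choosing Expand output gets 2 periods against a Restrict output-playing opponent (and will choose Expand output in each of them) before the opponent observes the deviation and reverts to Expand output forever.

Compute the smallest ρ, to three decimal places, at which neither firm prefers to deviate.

A deviator earns 77 for 2 periods, then 21 forever; cooperating earns 30 forever. Multiplying the IC by (1−ρ):
30 ≥ 77(1−ρ^2) + 21ρ^2, so 56·ρ^2 ≥ 47 and ρ^2 ≥ 47/56.
ρ ≥ (47/56)^(1/2) ≈ 0.916.

0.916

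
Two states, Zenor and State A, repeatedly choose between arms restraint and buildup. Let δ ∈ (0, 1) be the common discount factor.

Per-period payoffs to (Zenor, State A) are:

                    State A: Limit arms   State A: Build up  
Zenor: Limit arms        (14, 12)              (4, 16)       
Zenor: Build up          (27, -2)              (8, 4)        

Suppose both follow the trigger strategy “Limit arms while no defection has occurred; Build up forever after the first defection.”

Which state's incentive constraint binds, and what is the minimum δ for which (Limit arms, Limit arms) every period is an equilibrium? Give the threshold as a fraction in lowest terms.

Zenor; δ ≥ 13/19

Zenor's threshold: (27−14)/(27−8) = 13/19.
State A's threshold: (16−12)/(16−4) = 1/3.
13/19 > 1/3, so Zenor binds and δ* = 13/19.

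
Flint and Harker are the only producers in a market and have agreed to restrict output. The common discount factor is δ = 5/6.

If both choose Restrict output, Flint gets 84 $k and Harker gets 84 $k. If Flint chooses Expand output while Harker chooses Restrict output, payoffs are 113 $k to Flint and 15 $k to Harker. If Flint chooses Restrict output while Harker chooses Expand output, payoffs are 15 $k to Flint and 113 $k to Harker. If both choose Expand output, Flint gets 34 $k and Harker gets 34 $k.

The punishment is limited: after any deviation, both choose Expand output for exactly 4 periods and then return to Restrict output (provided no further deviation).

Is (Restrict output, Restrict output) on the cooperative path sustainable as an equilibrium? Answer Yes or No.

Yes

Comparing payoff streams over the 5 periods until play realigns: cooperate → 84(1+δ+…+δ^4); deviate → 113 + 34(δ+…+δ^4).
Cooperation is sustained iff (84−34)(δ+…+δ^4) ≥ 113−84.
δ+…+δ^4 = 5/6·(1−(5/6)^4)/(1−5/6) = 2.5887, and (113−84)/(84−34) = 0.5800.
2.5887 ≥ 0.5800, so cooperation is sustainable.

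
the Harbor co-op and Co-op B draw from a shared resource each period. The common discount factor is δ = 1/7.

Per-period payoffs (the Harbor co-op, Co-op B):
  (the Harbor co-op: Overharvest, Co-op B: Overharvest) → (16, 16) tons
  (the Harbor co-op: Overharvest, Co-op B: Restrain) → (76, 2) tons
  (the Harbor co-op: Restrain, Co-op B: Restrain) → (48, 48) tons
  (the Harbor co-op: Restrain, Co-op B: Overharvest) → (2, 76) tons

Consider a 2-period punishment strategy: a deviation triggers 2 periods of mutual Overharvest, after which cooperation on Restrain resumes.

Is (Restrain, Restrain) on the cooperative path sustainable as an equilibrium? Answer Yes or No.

A one-shot deviation gives 76 now, then 16 for 2 periods, then back to 48.
Gain from deviating: (76−48) today; loss: (48−16) in each of the next 2 periods.
No-deviation condition: (48−16)(δ+…+δ^2) ≥ 76−48, i.e. δ+…+δ^2 ≥ 7/8.
At δ = 1/7: δ+…+δ^2 = 0.1633 < 0.8750.
So cooperation is not sustainable.

No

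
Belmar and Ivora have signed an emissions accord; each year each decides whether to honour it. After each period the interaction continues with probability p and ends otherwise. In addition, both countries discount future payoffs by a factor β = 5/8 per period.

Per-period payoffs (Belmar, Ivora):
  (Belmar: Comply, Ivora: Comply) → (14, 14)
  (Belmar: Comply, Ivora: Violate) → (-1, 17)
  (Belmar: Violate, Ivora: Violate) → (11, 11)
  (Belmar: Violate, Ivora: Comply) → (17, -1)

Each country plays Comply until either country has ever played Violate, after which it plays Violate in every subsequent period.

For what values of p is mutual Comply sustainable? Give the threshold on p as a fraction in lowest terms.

4/5

With continuation probability p and discount β, the effective per-period discount factor is βp.
Grim-trigger IC: βp ≥ (17−14)/(17−11) = 1/2.
So p ≥ (1/2)/(5/8) = 4/5.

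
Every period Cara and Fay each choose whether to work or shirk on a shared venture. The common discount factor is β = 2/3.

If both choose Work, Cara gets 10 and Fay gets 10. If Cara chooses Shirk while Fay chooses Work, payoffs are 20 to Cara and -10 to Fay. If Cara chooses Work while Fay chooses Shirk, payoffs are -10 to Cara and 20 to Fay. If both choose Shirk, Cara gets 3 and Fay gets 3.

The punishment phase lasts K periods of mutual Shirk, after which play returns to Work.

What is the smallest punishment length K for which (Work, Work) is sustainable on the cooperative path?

4

Need Σ_{k=1}^{K} β^k ≥ (20−10)/(10−3) = 1.4286 at β = 2/3.
At K = 3 the sum is 1.4074 < 1.4286; at K = 4 it is 1.6049 ≥ 1.4286.
So the minimum punishment length is K = 4.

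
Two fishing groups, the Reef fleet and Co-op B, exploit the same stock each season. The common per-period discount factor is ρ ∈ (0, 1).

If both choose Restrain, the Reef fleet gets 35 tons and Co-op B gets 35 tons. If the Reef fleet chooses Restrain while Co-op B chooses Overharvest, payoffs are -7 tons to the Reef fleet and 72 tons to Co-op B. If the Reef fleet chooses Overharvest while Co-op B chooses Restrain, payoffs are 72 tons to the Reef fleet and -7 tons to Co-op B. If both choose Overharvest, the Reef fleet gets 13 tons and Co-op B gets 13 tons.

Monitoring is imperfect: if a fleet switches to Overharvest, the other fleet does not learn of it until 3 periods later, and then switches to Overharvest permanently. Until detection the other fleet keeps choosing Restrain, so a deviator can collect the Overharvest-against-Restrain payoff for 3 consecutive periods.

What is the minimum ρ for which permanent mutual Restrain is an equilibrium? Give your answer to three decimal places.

The best deviation is to choose Overharvest for all 3 undetected periods, earning 72 each, then 13 forever once detected.
Deviation value: 72(1−ρ^3)/(1−ρ) + 13ρ^3/(1−ρ); cooperation value: 35/(1−ρ).
IC: 35 ≥ 72(1−ρ^3) + 13ρ^3 = 72 − 59ρ^3.
So ρ^3 ≥ 37/59, giving ρ ≥ (37/59)^(1/3) ≈ 0.856.

0.856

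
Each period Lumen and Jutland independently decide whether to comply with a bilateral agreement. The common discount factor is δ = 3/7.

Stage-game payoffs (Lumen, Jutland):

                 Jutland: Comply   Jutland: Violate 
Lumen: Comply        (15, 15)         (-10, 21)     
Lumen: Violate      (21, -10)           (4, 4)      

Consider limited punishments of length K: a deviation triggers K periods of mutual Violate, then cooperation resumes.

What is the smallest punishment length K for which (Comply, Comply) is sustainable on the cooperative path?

IC: δ(1−δ^K)/(1−δ) ≥ (21−15)/(15−4) = 6/11.
With δ = 3/7: need 1 − δ^K ≥ 6/11·(1−3/7)/(3/7), i.e. δ^K ≤ 0.2727.
Since (3/7)^1 = 0.4286 and (3/7)^2 = 0.1837, the smallest such K is 2.

2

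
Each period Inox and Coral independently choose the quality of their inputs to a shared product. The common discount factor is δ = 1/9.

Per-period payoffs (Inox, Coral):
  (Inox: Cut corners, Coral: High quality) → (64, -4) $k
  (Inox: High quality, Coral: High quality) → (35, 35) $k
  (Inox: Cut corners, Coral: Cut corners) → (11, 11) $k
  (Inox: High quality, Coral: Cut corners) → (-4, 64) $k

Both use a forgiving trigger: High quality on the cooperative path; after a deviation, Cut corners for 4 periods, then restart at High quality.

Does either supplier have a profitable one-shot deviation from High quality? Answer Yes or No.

Comparing payoff streams over the 5 periods until play realigns: cooperate → 35(1+δ+…+δ^4); deviate → 64 + 11(δ+…+δ^4).
Cooperation is sustained iff (35−11)(δ+…+δ^4) ≥ 64−35.
δ+…+δ^4 = 1/9·(1−(1/9)^4)/(1−1/9) = 0.1250, and (64−35)/(35−11) = 1.2083.
0.1250 < 1.2083, so cooperation is not sustainable.

Yes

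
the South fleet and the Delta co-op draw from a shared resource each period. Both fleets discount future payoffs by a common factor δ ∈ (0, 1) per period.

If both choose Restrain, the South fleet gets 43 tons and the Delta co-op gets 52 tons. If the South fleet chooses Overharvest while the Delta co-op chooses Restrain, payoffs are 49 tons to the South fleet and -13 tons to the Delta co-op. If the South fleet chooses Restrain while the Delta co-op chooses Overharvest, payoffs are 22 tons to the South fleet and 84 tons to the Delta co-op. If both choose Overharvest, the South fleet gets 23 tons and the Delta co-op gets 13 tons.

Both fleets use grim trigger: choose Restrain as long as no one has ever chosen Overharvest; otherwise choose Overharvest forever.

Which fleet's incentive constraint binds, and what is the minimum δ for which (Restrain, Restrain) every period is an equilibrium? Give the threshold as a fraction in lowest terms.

the Delta co-op; δ ≥ 32/71

the South fleet: cooperation gives 43 each period; deviation gives 49 once then 23 forever.
  43/(1−δ) ≥ 49 + 23δ/(1−δ) ⇒ δ ≥ 6/26 = 3/13.
the Delta co-op: cooperation gives 52 each period; deviation gives 84 once then 13 forever.
  δ ≥ 32/71.
Both must hold, so the binding constraint is the Delta co-op's: δ ≥ 32/71.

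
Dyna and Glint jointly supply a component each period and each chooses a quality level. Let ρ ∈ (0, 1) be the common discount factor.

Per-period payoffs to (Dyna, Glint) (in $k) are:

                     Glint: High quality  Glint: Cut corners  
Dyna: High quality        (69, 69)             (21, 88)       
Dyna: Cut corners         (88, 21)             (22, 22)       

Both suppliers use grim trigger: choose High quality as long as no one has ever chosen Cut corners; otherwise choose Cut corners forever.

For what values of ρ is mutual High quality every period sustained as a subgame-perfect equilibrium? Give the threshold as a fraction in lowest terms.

69/(1−ρ) ≥ 88 + 22ρ/(1−ρ)
69 ≥ 88 − 66ρ
ρ ≥ 19/66.

19/66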